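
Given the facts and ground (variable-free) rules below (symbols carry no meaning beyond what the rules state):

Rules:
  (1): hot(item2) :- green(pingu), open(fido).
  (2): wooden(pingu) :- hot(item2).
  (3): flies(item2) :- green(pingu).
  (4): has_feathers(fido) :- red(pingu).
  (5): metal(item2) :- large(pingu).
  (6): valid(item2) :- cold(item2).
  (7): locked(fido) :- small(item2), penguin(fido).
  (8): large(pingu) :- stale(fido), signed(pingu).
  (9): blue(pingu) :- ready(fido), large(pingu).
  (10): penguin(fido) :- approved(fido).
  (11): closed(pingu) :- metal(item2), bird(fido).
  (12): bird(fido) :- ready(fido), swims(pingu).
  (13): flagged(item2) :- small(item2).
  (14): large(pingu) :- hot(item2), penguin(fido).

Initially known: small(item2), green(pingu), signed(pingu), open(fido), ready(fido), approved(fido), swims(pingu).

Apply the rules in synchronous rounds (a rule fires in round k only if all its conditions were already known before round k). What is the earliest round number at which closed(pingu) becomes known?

Round 1: (1) [hot(item2) :- green(pingu), open(fido).]; (3) [flies(item2) :- green(pingu).]; (10) [penguin(fido) :- approved(fido).]; (12) [bird(fido) :- ready(fido), swims(pingu).]; (13) [flagged(item2) :- small(item2).]. New: hot(item2), flies(item2), penguin(fido), bird(fido), flagged(item2).
Round 2: (2) [wooden(pingu) :- hot(item2).]; (7) [locked(fido) :- small(item2), penguin(fido).]; (14) [large(pingu) :- hot(item2), penguin(fido).]. New: wooden(pingu), locked(fido), large(pingu).
Round 3: (5) [metal(item2) :- large(pingu).]; (9) [blue(pingu) :- ready(fido), large(pingu).]. New: metal(item2), blue(pingu).
Round 4: (11) [closed(pingu) :- metal(item2), bird(fido).]. New: closed(pingu).
closed(pingu) first appears in round 4.

4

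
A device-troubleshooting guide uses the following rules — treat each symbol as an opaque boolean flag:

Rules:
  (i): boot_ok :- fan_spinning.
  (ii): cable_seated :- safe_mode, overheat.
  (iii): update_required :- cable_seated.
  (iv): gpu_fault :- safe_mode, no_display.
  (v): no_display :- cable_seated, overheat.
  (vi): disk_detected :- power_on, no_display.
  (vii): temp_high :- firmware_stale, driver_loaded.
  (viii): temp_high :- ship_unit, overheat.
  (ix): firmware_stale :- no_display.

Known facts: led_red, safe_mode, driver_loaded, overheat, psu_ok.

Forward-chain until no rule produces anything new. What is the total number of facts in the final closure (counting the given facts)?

11

Round 1: (ii) [cable_seated :- safe_mode, overheat.]. New: cable_seated.
Round 2: (iii) [update_required :- cable_seated.]; (v) [no_display :- cable_seated, overheat.]. New: update_required, no_display.
Round 3: (iv) [gpu_fault :- safe_mode, no_display.]; (ix) [firmware_stale :- no_display.]. New: gpu_fault, firmware_stale.
Round 4: (vii) [temp_high :- firmware_stale, driver_loaded.]. New: temp_high.
Closure: {cable_seated, driver_loaded, firmware_stale, gpu_fault, led_red, no_display, overheat, psu_ok, safe_mode, temp_high, update_required} — 11 facts.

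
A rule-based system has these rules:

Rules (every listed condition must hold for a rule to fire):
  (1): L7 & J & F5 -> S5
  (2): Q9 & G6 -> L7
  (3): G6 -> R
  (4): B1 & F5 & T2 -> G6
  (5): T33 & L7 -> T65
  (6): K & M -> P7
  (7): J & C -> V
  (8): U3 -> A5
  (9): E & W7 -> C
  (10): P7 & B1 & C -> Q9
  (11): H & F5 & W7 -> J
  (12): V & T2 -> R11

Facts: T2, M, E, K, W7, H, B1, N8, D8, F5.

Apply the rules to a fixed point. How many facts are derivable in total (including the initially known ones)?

Round 1 fires (4), (6), (9), (11), giving G6, P7, C, J.
Round 2 fires (3), (7), (10), giving R, V, Q9.
Round 3 fires (2), (12), giving L7, R11.
Round 4 fires (1), giving S5.
Closure: {B1, C, D8, E, F5, G6, H, J, K, L7, M, N8, P7, Q9, R, R11, S5, T2, V, W7} — 20 facts.

20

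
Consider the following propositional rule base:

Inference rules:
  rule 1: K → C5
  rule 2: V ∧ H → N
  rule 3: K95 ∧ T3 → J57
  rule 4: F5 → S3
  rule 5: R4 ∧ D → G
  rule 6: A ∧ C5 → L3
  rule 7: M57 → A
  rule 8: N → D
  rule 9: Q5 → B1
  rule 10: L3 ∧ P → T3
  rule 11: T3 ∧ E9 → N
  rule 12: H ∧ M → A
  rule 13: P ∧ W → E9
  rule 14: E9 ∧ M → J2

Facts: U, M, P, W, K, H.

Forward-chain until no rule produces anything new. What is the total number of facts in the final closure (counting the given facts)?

14

[1] rule 1 [K → C5]; rule 12 [H ∧ M → A]; rule 13 [P ∧ W → E9]. ⇒ new: C5, A, E9.
[2] rule 6 [A ∧ C5 → L3]; rule 14 [E9 ∧ M → J2]. ⇒ new: L3, J2.
[3] rule 10 [L3 ∧ P → T3]. ⇒ new: T3.
[4] rule 11 [T3 ∧ E9 → N]. ⇒ new: N.
[5] rule 8 [N → D]. ⇒ new: D.
Closure: {A, C5, D, E9, H, J2, K, L3, M, N, P, T3, U, W} — 14 facts.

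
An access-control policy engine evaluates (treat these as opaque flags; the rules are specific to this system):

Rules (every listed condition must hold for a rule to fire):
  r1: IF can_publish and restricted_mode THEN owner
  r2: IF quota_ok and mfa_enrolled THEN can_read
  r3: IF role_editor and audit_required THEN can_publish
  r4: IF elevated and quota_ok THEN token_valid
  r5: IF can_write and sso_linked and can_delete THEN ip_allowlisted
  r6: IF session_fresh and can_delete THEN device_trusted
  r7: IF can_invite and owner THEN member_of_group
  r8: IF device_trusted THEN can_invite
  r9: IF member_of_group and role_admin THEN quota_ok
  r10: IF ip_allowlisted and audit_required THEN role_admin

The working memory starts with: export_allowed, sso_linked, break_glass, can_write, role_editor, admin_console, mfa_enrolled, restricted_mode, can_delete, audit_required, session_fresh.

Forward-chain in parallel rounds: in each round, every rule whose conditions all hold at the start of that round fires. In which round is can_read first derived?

5

Round 1: r3 [IF role_editor and audit_required THEN can_publish]; r5 [IF can_write and sso_linked and can_delete THEN ip_allowlisted]; r6 [IF session_fresh and can_delete THEN device_trusted]. New: can_publish, ip_allowlisted, device_trusted.
Round 2: r1 [IF can_publish and restricted_mode THEN owner]; r8 [IF device_trusted THEN can_invite]; r10 [IF ip_allowlisted and audit_required THEN role_admin]. New: owner, can_invite, role_admin.
Round 3: r7 [IF can_invite and owner THEN member_of_group]. New: member_of_group.
Round 4: r9 [IF member_of_group and role_admin THEN quota_ok]. New: quota_ok.
Round 5: r2 [IF quota_ok and mfa_enrolled THEN can_read]. New: can_read.
can_read first appears in round 5.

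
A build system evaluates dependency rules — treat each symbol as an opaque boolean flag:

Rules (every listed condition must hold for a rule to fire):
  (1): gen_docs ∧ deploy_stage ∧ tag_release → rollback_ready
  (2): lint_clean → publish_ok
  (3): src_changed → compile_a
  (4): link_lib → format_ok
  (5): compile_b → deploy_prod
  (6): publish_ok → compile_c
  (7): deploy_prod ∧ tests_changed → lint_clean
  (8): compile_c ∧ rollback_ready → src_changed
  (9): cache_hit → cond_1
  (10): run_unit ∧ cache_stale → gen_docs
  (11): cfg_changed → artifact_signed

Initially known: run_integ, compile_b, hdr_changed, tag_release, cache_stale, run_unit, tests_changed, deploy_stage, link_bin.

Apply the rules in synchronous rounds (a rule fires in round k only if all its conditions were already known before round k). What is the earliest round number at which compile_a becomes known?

Round 1: (5) [compile_b → deploy_prod]; (10) [run_unit ∧ cache_stale → gen_docs]. Adds deploy_prod, gen_docs.
Round 2: (1) [gen_docs ∧ deploy_stage ∧ tag_release → rollback_ready]; (7) [deploy_prod ∧ tests_changed → lint_clean]. Adds rollback_ready, lint_clean.
Round 3: (2) [lint_clean → publish_ok]. Adds publish_ok.
Round 4: (6) [publish_ok → compile_c]. Adds compile_c.
Round 5: (8) [compile_c ∧ rollback_ready → src_changed]. Adds src_changed.
Round 6: (3) [src_changed → compile_a]. Adds compile_a.
compile_a first appears in round 6.

6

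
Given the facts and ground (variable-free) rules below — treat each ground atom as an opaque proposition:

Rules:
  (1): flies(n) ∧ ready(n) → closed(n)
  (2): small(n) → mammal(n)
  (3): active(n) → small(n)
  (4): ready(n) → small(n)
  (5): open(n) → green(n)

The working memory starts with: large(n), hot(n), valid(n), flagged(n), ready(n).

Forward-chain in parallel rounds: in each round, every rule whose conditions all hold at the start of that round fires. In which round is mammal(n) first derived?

Round 1: (4) [ready(n) → small(n)]. Adds small(n).
Round 2: (2) [small(n) → mammal(n)]. Adds mammal(n).
mammal(n) first appears in round 2.

2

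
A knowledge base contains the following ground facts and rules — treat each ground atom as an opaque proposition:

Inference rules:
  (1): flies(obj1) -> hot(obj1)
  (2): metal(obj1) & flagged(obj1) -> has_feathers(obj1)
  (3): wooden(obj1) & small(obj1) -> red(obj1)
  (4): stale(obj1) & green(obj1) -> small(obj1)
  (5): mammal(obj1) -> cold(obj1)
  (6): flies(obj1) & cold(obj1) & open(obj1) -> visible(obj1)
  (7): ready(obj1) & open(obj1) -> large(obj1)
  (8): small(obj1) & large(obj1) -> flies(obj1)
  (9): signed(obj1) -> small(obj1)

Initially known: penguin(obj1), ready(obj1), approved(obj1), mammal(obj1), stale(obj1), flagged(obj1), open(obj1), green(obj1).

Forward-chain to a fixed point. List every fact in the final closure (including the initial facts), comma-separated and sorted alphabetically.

approved(obj1), cold(obj1), flagged(obj1), flies(obj1), green(obj1), hot(obj1), large(obj1), mammal(obj1), open(obj1), penguin(obj1), ready(obj1), small(obj1), stale(obj1), visible(obj1)

Round 1 — (4), (5), (7), derive small(obj1), cold(obj1), large(obj1).
Round 2 — (8), derive flies(obj1).
Round 3 — (1), (6), derive hot(obj1), visible(obj1).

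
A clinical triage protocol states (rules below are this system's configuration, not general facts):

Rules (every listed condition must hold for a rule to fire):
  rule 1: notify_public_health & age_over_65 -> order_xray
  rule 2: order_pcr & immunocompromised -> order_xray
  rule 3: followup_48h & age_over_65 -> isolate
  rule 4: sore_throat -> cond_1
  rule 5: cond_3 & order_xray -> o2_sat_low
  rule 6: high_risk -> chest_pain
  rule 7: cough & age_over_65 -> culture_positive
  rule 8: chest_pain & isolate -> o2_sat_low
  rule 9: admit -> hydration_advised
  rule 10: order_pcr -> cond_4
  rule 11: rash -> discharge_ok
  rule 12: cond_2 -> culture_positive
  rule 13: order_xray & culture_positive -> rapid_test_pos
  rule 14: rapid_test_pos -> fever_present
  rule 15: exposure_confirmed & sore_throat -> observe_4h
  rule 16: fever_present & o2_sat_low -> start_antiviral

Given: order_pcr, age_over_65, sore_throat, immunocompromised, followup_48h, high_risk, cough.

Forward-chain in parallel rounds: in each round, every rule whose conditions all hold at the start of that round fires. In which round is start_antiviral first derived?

Round 1: rule 2 [order_pcr & immunocompromised -> order_xray]; rule 3 [followup_48h & age_over_65 -> isolate]; rule 4 [sore_throat -> cond_1]; rule 6 [high_risk -> chest_pain]; rule 7 [cough & age_over_65 -> culture_positive]; rule 10 [order_pcr -> cond_4]. New: order_xray, isolate, cond_1, chest_pain, culture_positive, cond_4.
Round 2: rule 8 [chest_pain & isolate -> o2_sat_low]; rule 13 [order_xray & culture_positive -> rapid_test_pos]. New: o2_sat_low, rapid_test_pos.
Round 3: rule 14 [rapid_test_pos -> fever_present]. New: fever_present.
Round 4: rule 16 [fever_present & o2_sat_low -> start_antiviral]. New: start_antiviral.
start_antiviral first appears in round 4.

4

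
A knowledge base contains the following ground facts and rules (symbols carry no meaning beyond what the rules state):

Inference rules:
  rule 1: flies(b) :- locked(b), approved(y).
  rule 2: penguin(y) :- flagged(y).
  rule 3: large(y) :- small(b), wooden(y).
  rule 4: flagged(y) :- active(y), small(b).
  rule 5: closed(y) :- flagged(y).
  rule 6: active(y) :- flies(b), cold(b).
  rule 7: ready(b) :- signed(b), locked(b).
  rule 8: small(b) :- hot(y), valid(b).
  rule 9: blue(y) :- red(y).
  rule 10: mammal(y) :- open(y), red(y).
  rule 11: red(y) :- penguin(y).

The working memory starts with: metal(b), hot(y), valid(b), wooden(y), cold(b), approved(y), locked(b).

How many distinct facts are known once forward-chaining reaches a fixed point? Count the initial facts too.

16

Round 1 — rule 1, rule 8, derive flies(b), small(b).
Round 2 — rule 3, rule 6, derive large(y), active(y).
Round 3 — rule 4, derive flagged(y).
Round 4 — rule 2, rule 5, derive penguin(y), closed(y).
Round 5 — rule 11, derive red(y).
Round 6 — rule 9, derive blue(y).
Closure: {active(y), approved(y), blue(y), closed(y), cold(b), flagged(y), flies(b), hot(y), large(y), locked(b), metal(b), penguin(y), red(y), small(b), valid(b), wooden(y)} — 16 facts.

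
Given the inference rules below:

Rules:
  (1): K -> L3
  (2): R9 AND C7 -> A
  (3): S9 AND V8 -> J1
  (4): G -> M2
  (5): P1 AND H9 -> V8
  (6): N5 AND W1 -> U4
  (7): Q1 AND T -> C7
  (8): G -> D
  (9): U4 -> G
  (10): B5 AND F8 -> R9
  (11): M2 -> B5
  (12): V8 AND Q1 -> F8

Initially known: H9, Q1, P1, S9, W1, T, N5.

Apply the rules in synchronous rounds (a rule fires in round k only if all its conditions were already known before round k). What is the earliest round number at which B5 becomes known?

Round 1: (5) [P1 AND H9 -> V8]; (6) [N5 AND W1 -> U4]; (7) [Q1 AND T -> C7]. Adds V8, U4, C7.
Round 2: (3) [S9 AND V8 -> J1]; (9) [U4 -> G]; (12) [V8 AND Q1 -> F8]. Adds J1, G, F8.
Round 3: (4) [G -> M2]; (8) [G -> D]. Adds M2, D.
Round 4: (11) [M2 -> B5]. Adds B5.
B5 first appears in round 4.

4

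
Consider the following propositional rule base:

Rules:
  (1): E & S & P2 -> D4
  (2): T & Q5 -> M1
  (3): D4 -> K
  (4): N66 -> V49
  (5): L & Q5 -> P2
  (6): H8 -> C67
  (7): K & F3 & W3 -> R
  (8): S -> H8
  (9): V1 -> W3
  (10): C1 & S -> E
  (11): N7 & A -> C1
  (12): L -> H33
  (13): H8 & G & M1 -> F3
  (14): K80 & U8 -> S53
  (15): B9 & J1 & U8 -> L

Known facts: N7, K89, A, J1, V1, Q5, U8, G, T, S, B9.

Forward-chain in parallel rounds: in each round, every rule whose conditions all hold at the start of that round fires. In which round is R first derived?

Round 1 — (2), (8), (9), (11), (15), derive M1, H8, W3, C1, L.
Round 2 — (5), (6), (10), (12), (13), derive P2, C67, E, H33, F3.
Round 3 — (1), derive D4.
Round 4 — (3), derive K.
Round 5 — (7), derive R.
R first appears in round 5.

5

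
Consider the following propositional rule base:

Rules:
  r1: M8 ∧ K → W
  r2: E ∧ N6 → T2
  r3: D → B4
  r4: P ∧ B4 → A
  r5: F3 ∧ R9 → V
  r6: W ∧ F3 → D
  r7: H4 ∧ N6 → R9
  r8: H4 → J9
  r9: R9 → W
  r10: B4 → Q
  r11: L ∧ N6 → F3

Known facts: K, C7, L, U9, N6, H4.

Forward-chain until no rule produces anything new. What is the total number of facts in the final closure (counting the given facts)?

Round 1 fires r7, r8, r11, giving R9, J9, F3.
Round 2 fires r5, r9, giving V, W.
Round 3 fires r6, giving D.
Round 4 fires r3, giving B4.
Round 5 fires r10, giving Q.
Closure: {B4, C7, D, F3, H4, J9, K, L, N6, Q, R9, U9, V, W} — 14 facts.

14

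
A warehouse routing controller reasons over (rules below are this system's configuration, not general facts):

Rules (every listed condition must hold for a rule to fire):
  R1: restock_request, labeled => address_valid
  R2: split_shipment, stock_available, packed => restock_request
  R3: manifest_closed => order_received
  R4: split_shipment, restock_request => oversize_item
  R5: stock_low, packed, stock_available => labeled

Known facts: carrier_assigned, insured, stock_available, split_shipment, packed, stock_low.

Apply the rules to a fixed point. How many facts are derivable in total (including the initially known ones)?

Round 1 — R2, R5, derive restock_request, labeled.
Round 2 — R1, R4, derive address_valid, oversize_item.
Closure: {address_valid, carrier_assigned, insured, labeled, oversize_item, packed, restock_request, split_shipment, stock_available, stock_low} — 10 facts.

10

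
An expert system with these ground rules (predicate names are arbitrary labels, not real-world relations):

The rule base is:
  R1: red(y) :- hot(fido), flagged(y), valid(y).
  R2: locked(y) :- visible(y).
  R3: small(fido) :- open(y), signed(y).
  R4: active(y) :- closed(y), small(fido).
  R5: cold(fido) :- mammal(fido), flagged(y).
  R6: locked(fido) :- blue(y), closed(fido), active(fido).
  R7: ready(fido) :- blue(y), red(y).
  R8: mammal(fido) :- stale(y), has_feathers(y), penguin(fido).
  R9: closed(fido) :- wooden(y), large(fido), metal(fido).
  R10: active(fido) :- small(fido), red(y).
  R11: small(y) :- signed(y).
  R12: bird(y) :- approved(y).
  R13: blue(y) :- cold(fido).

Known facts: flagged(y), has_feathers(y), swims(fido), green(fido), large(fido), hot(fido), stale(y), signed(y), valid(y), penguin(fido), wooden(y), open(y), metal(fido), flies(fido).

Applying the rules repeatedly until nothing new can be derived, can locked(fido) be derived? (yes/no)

Round 1: R1 [red(y) :- hot(fido), flagged(y), valid(y).]; R3 [small(fido) :- open(y), signed(y).]; R8 [mammal(fido) :- stale(y), has_feathers(y), penguin(fido).]; R9 [closed(fido) :- wooden(y), large(fido), metal(fido).]; R11 [small(y) :- signed(y).]. New: red(y), small(fido), mammal(fido), closed(fido), small(y).
Round 2: R5 [cold(fido) :- mammal(fido), flagged(y).]; R10 [active(fido) :- small(fido), red(y).]. New: cold(fido), active(fido).
Round 3: R13 [blue(y) :- cold(fido).]. New: blue(y).
Round 4: R6 [locked(fido) :- blue(y), closed(fido), active(fido).]; R7 [ready(fido) :- blue(y), red(y).]. New: locked(fido), ready(fido).
locked(fido) appears in round 4, so it is derivable.

yes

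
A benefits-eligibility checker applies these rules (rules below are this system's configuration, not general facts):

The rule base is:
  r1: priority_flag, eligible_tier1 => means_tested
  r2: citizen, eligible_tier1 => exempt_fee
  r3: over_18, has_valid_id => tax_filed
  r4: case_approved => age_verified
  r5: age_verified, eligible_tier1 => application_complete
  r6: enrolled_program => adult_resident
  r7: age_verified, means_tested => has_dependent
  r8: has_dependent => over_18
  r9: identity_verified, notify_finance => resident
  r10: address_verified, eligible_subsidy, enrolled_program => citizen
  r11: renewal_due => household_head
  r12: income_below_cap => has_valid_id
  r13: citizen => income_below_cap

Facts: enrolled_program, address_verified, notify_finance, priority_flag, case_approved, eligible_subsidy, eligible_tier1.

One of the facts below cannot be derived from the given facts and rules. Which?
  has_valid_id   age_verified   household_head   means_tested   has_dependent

Round 1 fires r1, r4, r6, r10, giving means_tested, age_verified, adult_resident, citizen.
Round 2 fires r2, r5, r7, r13, giving exempt_fee, application_complete, has_dependent, income_below_cap.
Round 3 fires r8, r12, giving over_18, has_valid_id.
Round 4 fires r3, giving tax_filed.
Derived: has_dependent (round 2), has_valid_id (round 3), age_verified (round 1), means_tested (round 1). household_head never appears in any round.

household_head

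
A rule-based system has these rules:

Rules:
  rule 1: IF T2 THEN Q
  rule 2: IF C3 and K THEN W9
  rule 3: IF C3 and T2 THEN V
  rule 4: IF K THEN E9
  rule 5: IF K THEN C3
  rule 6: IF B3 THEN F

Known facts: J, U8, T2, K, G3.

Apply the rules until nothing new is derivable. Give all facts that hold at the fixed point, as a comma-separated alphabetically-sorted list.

C3, E9, G3, J, K, Q, T2, U8, V, W9

Round 1 — rule 1, rule 4, rule 5, derive Q, E9, C3.
Round 2 — rule 2, rule 3, derive W9, V.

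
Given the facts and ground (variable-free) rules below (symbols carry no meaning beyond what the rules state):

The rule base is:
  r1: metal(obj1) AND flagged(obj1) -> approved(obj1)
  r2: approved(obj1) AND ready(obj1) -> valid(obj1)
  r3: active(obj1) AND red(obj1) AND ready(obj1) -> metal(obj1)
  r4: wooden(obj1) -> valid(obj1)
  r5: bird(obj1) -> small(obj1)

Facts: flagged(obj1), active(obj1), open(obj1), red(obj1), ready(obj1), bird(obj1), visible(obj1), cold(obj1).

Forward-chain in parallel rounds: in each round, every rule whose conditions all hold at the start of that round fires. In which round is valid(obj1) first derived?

[1] r3 [active(obj1) AND red(obj1) AND ready(obj1) -> metal(obj1)]; r5 [bird(obj1) -> small(obj1)]. ⇒ new: metal(obj1), small(obj1).
[2] r1 [metal(obj1) AND flagged(obj1) -> approved(obj1)]. ⇒ new: approved(obj1).
[3] r2 [approved(obj1) AND ready(obj1) -> valid(obj1)]. ⇒ new: valid(obj1).
valid(obj1) first appears in round 3.

3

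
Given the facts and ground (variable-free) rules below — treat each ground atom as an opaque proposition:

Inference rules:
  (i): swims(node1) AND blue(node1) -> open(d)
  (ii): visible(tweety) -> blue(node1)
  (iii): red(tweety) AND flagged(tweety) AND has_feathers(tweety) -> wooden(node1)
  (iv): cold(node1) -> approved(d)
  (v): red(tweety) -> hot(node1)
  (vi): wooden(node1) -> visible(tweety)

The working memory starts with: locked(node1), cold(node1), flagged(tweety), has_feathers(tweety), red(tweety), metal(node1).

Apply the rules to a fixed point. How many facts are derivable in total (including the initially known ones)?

11

Round 1 — (iii), (iv), (v), derive wooden(node1), approved(d), hot(node1).
Round 2 — (vi), derive visible(tweety).
Round 3 — (ii), derive blue(node1).
Closure: {approved(d), blue(node1), cold(node1), flagged(tweety), has_feathers(tweety), hot(node1), locked(node1), metal(node1), red(tweety), visible(tweety), wooden(node1)} — 11 facts.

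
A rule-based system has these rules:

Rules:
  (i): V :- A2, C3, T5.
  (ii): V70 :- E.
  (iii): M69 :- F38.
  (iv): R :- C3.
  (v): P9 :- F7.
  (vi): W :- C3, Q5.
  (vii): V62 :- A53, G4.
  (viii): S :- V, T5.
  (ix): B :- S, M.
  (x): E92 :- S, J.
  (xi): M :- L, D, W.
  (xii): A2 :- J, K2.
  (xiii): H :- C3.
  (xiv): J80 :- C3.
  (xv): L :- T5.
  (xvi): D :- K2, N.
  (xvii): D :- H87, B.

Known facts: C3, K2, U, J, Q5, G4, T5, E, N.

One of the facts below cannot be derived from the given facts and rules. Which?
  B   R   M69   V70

Round 1 — (ii), (iv), (vi), (xii), (xiii), (xiv), (xv), (xvi), derive V70, R, W, A2, H, J80, L, D.
Round 2 — (i), (xi), derive V, M.
Round 3 — (viii), derive S.
Round 4 — (ix), (x), derive B, E92.
Derived: R (round 1), V70 (round 1), B (round 4). M69 never appears in any round.

M69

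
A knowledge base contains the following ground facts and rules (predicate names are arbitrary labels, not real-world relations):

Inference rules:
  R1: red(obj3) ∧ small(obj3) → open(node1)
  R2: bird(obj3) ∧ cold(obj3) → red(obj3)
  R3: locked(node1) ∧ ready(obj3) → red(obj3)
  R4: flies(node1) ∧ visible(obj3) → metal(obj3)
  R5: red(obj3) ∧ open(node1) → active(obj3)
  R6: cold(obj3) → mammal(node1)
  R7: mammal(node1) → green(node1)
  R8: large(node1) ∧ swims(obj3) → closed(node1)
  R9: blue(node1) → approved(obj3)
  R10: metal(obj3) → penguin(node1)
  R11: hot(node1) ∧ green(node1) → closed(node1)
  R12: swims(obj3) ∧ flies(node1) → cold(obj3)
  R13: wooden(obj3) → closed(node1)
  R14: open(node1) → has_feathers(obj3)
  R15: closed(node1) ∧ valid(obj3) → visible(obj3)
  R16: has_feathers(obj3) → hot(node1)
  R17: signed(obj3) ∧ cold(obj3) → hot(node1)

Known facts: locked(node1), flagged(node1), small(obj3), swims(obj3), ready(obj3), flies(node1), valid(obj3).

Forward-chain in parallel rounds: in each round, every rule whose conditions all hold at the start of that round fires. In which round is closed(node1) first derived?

5

[1] R3 [locked(node1) ∧ ready(obj3) → red(obj3)]; R12 [swims(obj3) ∧ flies(node1) → cold(obj3)]. ⇒ new: red(obj3), cold(obj3).
[2] R1 [red(obj3) ∧ small(obj3) → open(node1)]; R6 [cold(obj3) → mammal(node1)]. ⇒ new: open(node1), mammal(node1).
[3] R5 [red(obj3) ∧ open(node1) → active(obj3)]; R7 [mammal(node1) → green(node1)]; R14 [open(node1) → has_feathers(obj3)]. ⇒ new: active(obj3), green(node1), has_feathers(obj3).
[4] R16 [has_feathers(obj3) → hot(node1)]. ⇒ new: hot(node1).
[5] R11 [hot(node1) ∧ green(node1) → closed(node1)]. ⇒ new: closed(node1).
closed(node1) first appears in round 5.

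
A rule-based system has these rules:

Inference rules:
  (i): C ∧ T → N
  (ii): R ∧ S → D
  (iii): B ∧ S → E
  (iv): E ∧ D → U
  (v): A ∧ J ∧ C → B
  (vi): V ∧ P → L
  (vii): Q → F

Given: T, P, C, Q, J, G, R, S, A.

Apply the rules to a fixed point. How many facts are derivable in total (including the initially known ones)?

Round 1: (i) [C ∧ T → N]; (ii) [R ∧ S → D]; (v) [A ∧ J ∧ C → B]; (vii) [Q → F]. Adds N, D, B, F.
Round 2: (iii) [B ∧ S → E]. Adds E.
Round 3: (iv) [E ∧ D → U]. Adds U.
Closure: {A, B, C, D, E, F, G, J, N, P, Q, R, S, T, U} — 15 facts.

15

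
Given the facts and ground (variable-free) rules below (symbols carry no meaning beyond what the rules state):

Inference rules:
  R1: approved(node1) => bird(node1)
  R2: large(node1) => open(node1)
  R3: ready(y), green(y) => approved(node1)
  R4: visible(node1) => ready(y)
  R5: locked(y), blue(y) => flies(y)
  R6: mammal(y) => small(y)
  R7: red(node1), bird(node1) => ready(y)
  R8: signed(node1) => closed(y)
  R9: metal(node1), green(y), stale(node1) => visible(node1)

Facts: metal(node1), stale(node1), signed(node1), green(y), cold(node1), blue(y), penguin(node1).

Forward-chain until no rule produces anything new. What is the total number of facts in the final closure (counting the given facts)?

12

Round 1 fires R8, R9, giving closed(y), visible(node1).
Round 2 fires R4, giving ready(y).
Round 3 fires R3, giving approved(node1).
Round 4 fires R1, giving bird(node1).
Closure: {approved(node1), bird(node1), blue(y), closed(y), cold(node1), green(y), metal(node1), penguin(node1), ready(y), signed(node1), stale(node1), visible(node1)} — 12 facts.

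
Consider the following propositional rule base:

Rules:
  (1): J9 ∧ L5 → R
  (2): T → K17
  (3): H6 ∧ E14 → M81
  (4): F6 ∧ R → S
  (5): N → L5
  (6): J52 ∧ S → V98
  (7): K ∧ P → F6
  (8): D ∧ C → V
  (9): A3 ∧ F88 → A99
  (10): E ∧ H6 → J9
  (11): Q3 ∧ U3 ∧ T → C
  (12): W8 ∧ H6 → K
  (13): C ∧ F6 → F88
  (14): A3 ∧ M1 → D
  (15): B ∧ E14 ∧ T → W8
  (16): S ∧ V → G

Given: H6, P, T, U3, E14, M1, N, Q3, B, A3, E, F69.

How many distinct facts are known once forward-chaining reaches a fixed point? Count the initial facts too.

27

[1] (2) [T → K17]; (3) [H6 ∧ E14 → M81]; (5) [N → L5]; (10) [E ∧ H6 → J9]; (11) [Q3 ∧ U3 ∧ T → C]; (14) [A3 ∧ M1 → D]; (15) [B ∧ E14 ∧ T → W8]. ⇒ new: K17, M81, L5, J9, C, D, W8.
[2] (1) [J9 ∧ L5 → R]; (8) [D ∧ C → V]; (12) [W8 ∧ H6 → K]. ⇒ new: R, V, K.
[3] (7) [K ∧ P → F6]. ⇒ new: F6.
[4] (4) [F6 ∧ R → S]; (13) [C ∧ F6 → F88]. ⇒ new: S, F88.
[5] (9) [A3 ∧ F88 → A99]; (16) [S ∧ V → G]. ⇒ new: A99, G.
Closure: {A3, A99, B, C, D, E, E14, F6, F69, F88, G, H6, J9, K, K17, L5, M1, M81, N, P, Q3, R, S, T, U3, V, W8} — 27 facts.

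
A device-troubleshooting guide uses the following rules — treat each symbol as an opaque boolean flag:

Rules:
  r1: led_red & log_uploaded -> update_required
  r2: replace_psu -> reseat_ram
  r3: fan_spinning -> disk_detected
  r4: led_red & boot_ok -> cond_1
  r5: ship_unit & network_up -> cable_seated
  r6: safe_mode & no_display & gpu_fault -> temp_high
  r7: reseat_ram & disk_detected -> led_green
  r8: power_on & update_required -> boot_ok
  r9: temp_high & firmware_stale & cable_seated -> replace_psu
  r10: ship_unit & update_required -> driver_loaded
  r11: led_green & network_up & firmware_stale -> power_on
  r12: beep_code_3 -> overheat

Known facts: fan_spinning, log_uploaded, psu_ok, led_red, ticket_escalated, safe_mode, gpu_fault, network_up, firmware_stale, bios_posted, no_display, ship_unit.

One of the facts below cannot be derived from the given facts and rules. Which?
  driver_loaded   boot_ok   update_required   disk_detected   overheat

[1] r1 [led_red & log_uploaded -> update_required]; r3 [fan_spinning -> disk_detected]; r5 [ship_unit & network_up -> cable_seated]; r6 [safe_mode & no_display & gpu_fault -> temp_high]. ⇒ new: update_required, disk_detected, cable_seated, temp_high.
[2] r9 [temp_high & firmware_stale & cable_seated -> replace_psu]; r10 [ship_unit & update_required -> driver_loaded]. ⇒ new: replace_psu, driver_loaded.
[3] r2 [replace_psu -> reseat_ram]. ⇒ new: reseat_ram.
[4] r7 [reseat_ram & disk_detected -> led_green]. ⇒ new: led_green.
[5] r11 [led_green & network_up & firmware_stale -> power_on]. ⇒ new: power_on.
[6] r8 [power_on & update_required -> boot_ok]. ⇒ new: boot_ok.
[7] r4 [led_red & boot_ok -> cond_1]. ⇒ new: cond_1.
Derived: disk_detected (round 1), driver_loaded (round 2), update_required (round 1), boot_ok (round 6). overheat never appears in any round.

overheat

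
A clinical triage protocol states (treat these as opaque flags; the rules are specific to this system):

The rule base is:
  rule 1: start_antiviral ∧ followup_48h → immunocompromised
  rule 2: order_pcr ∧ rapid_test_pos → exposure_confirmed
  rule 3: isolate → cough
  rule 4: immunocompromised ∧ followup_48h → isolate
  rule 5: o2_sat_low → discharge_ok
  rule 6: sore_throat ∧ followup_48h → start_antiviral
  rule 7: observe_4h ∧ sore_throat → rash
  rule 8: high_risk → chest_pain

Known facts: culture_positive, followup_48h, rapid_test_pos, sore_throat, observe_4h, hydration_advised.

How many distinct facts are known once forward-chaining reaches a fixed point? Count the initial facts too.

Round 1: rule 6 [sore_throat ∧ followup_48h → start_antiviral]; rule 7 [observe_4h ∧ sore_throat → rash]. New: start_antiviral, rash.
Round 2: rule 1 [start_antiviral ∧ followup_48h → immunocompromised]. New: immunocompromised.
Round 3: rule 4 [immunocompromised ∧ followup_48h → isolate]. New: isolate.
Round 4: rule 3 [isolate → cough]. New: cough.
Closure: {cough, culture_positive, followup_48h, hydration_advised, immunocompromised, isolate, observe_4h, rapid_test_pos, rash, sore_throat, start_antiviral} — 11 facts.

11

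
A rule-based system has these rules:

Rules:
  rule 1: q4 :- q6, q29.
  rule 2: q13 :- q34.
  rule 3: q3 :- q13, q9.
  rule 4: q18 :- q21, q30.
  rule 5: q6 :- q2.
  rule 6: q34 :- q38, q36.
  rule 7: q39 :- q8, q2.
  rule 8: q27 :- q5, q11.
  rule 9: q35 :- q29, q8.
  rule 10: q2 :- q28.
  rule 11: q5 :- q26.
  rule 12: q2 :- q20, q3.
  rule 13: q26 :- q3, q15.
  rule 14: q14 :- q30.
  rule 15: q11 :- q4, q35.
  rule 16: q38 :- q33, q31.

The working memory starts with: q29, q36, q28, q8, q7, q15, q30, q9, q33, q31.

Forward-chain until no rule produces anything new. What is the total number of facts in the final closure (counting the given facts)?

24

Round 1 — rule 9, rule 10, rule 14, rule 16, derive q35, q2, q14, q38.
Round 2 — rule 5, rule 6, rule 7, derive q6, q34, q39.
Round 3 — rule 1, rule 2, derive q4, q13.
Round 4 — rule 3, rule 15, derive q3, q11.
Round 5 — rule 13, derive q26.
Round 6 — rule 11, derive q5.
Round 7 — rule 8, derive q27.
Closure: {q11, q13, q14, q15, q2, q26, q27, q28, q29, q3, q30, q31, q33, q34, q35, q36, q38, q39, q4, q5, q6, q7, q8, q9} — 24 facts.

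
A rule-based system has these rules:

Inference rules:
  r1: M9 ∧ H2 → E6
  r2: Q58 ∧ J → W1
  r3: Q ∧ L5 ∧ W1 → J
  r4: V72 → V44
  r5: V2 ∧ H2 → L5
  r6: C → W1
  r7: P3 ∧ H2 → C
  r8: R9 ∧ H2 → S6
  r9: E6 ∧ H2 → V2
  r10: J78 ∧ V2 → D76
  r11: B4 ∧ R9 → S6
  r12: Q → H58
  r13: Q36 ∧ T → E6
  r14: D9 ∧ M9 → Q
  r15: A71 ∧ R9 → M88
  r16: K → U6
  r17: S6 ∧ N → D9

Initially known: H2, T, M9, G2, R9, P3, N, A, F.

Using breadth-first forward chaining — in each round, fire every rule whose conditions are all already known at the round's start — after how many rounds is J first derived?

4

Round 1 — r1, r7, r8, derive E6, C, S6.
Round 2 — r6, r9, r17, derive W1, V2, D9.
Round 3 — r5, r14, derive L5, Q.
Round 4 — r3, r12, derive J, H58.
J first appears in round 4.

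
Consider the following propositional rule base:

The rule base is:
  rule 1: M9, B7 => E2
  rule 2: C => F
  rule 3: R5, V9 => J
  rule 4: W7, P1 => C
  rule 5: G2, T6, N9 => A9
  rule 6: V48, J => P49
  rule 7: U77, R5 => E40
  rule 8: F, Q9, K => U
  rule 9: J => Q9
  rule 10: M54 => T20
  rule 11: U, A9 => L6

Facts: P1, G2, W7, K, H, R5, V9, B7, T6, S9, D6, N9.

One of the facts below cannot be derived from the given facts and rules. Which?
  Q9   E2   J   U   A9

Round 1: rule 3 [R5, V9 => J]; rule 4 [W7, P1 => C]; rule 5 [G2, T6, N9 => A9]. New: J, C, A9.
Round 2: rule 2 [C => F]; rule 9 [J => Q9]. New: F, Q9.
Round 3: rule 8 [F, Q9, K => U]. New: U.
Round 4: rule 11 [U, A9 => L6]. New: L6.
Derived: U (round 3), J (round 1), Q9 (round 2), A9 (round 1). E2 never appears in any round.

E2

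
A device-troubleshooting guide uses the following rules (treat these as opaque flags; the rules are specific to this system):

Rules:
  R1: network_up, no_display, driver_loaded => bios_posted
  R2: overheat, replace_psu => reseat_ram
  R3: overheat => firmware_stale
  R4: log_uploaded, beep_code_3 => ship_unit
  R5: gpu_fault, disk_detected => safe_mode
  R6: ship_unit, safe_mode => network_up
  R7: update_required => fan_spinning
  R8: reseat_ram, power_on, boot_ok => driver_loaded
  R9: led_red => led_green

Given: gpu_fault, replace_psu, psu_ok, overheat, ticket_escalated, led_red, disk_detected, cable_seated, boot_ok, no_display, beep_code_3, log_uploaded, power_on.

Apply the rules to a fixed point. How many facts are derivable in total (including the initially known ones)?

21

Round 1: R2 [overheat, replace_psu => reseat_ram]; R3 [overheat => firmware_stale]; R4 [log_uploaded, beep_code_3 => ship_unit]; R5 [gpu_fault, disk_detected => safe_mode]; R9 [led_red => led_green]. New: reseat_ram, firmware_stale, ship_unit, safe_mode, led_green.
Round 2: R6 [ship_unit, safe_mode => network_up]; R8 [reseat_ram, power_on, boot_ok => driver_loaded]. New: network_up, driver_loaded.
Round 3: R1 [network_up, no_display, driver_loaded => bios_posted]. New: bios_posted.
Closure: {beep_code_3, bios_posted, boot_ok, cable_seated, disk_detected, driver_loaded, firmware_stale, gpu_fault, led_green, led_red, log_uploaded, network_up, no_display, overheat, power_on, psu_ok, replace_psu, reseat_ram, safe_mode, ship_unit, ticket_escalated} — 21 facts.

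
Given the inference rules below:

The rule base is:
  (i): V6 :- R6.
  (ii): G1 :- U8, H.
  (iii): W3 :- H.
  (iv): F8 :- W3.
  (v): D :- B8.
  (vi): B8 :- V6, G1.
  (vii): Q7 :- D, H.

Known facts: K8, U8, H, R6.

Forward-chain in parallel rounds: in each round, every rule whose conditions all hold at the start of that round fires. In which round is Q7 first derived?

4

Round 1: (i) [V6 :- R6.]; (ii) [G1 :- U8, H.]; (iii) [W3 :- H.]. Adds V6, G1, W3.
Round 2: (iv) [F8 :- W3.]; (vi) [B8 :- V6, G1.]. Adds F8, B8.
Round 3: (v) [D :- B8.]. Adds D.
Round 4: (vii) [Q7 :- D, H.]. Adds Q7.
Q7 first appears in round 4.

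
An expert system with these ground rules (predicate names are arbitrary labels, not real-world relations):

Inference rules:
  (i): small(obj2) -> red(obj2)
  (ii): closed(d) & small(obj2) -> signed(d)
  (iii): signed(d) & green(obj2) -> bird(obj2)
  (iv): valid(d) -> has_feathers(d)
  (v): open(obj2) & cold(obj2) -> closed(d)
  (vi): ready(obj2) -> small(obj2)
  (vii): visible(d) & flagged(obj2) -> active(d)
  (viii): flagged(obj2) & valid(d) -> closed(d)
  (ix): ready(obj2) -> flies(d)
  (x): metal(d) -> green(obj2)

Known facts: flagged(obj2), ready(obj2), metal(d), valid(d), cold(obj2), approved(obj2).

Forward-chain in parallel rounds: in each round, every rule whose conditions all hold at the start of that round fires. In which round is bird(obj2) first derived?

Round 1: (iv) [valid(d) -> has_feathers(d)]; (vi) [ready(obj2) -> small(obj2)]; (viii) [flagged(obj2) & valid(d) -> closed(d)]; (ix) [ready(obj2) -> flies(d)]; (x) [metal(d) -> green(obj2)]. New: has_feathers(d), small(obj2), closed(d), flies(d), green(obj2).
Round 2: (i) [small(obj2) -> red(obj2)]; (ii) [closed(d) & small(obj2) -> signed(d)]. New: red(obj2), signed(d).
Round 3: (iii) [signed(d) & green(obj2) -> bird(obj2)]. New: bird(obj2).
bird(obj2) first appears in round 3.

3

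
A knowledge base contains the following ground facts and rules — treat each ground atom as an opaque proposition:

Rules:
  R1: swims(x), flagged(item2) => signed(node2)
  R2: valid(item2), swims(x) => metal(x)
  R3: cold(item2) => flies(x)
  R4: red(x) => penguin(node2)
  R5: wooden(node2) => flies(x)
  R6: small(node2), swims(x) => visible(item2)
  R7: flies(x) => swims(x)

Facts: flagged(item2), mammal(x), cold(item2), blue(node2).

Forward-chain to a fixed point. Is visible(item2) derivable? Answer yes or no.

Round 1: R3 [cold(item2) => flies(x)]. Adds flies(x).
Round 2: R7 [flies(x) => swims(x)]. Adds swims(x).
Round 3: R1 [swims(x), flagged(item2) => signed(node2)]. Adds signed(node2).
Fixed point reached. visible(item2) is concluded only by R6; R6 needs small(node2) (never derived).

no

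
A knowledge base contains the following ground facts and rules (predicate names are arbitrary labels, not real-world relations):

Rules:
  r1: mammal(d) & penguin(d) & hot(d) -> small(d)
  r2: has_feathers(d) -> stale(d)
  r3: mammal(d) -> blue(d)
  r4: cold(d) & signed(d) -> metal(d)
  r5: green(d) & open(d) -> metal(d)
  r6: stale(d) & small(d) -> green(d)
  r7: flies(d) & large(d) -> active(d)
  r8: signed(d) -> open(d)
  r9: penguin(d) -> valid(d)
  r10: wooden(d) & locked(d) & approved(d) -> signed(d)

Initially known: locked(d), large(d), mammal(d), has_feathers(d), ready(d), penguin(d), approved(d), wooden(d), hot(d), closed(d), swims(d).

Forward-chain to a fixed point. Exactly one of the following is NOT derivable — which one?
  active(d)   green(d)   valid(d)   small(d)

active(d)

Round 1 fires r1, r2, r3, r9, r10, giving small(d), stale(d), blue(d), valid(d), signed(d).
Round 2 fires r6, r8, giving green(d), open(d).
Round 3 fires r5, giving metal(d).
Derived: small(d) (round 1), valid(d) (round 1), green(d) (round 2). active(d) never appears in any round.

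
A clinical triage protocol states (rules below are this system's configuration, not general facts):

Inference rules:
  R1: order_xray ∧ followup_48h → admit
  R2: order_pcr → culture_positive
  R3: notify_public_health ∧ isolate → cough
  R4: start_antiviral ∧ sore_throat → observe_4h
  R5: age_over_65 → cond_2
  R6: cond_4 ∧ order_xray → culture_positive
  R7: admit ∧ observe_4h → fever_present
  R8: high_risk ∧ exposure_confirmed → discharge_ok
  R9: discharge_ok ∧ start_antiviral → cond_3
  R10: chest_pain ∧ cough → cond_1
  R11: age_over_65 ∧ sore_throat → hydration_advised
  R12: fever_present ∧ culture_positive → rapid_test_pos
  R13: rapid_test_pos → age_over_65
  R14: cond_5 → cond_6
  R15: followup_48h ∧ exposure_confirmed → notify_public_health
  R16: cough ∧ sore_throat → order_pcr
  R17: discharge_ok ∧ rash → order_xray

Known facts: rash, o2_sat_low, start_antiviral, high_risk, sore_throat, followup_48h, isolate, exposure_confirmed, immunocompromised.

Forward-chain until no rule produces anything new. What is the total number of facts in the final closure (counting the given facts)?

23

Round 1 — R4, R8, R15, derive observe_4h, discharge_ok, notify_public_health.
Round 2 — R3, R9, R17, derive cough, cond_3, order_xray.
Round 3 — R1, R16, derive admit, order_pcr.
Round 4 — R2, R7, derive culture_positive, fever_present.
Round 5 — R12, derive rapid_test_pos.
Round 6 — R13, derive age_over_65.
Round 7 — R5, R11, derive cond_2, hydration_advised.
Closure: {admit, age_over_65, cond_2, cond_3, cough, culture_positive, discharge_ok, exposure_confirmed, fever_present, followup_48h, high_risk, hydration_advised, immunocompromised, isolate, notify_public_health, o2_sat_low, observe_4h, order_pcr, order_xray, rapid_test_pos, rash, sore_throat, start_antiviral} — 23 facts.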